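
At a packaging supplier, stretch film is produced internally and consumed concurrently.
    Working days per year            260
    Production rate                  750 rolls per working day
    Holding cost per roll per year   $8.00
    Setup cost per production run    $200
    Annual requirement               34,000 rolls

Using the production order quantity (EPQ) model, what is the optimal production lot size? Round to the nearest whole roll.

1,435 rolls

d = 34,000/260 = 130.7692 rolls/day;  effective holding cost H(1 − d/p) = 8·(1 − 130.7692/750) = 6.60513
Q* = √(2DS / H_eff) = √(2·34,000·200 / 6.60513) ≈ 1,434.92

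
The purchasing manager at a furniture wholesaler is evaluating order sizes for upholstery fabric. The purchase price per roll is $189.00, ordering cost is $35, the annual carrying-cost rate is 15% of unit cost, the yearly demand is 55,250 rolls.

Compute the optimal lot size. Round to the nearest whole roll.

369 rolls

Carrying cost H = $189 × 15% = $28.3500/roll/yr
2DS/H = 2·55,250·35/28.35 = 136,419.75
EOQ = √136,419.75 ≈ 369.35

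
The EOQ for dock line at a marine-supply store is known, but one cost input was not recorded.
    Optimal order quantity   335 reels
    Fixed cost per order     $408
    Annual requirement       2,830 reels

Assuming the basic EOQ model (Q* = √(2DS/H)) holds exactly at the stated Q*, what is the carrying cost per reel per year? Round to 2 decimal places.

From Q* = √(2DS/H) ⇒ Q*² = 2DS/H.
H = 2DS / Q² = 2 × 2,830 × 408 / 335² = 20.5772

$20.58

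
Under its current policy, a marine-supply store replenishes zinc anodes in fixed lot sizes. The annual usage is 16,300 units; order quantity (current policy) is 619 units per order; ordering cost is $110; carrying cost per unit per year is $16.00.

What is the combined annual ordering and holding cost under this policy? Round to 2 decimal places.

Orders/yr = 16,300/619 = 26.333; ordering cost = 26.333 × $110 = $2,896.61
Average inventory = 619/2 = 309.5; holding cost = 309.5 × $16 = $4,952.00
Total = $2,896.61 + $4,952.00 = $7,848.61

$7,848.61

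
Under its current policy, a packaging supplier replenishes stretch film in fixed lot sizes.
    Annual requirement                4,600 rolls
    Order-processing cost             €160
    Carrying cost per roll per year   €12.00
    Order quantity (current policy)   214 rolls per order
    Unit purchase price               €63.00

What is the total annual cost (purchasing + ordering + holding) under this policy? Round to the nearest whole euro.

Ordering: D/Q × S = 4,600/214 × €160 = €3,439.25
Holding:  Q/2 × H = 214/2 × €12 = €1,284.00
Purchase cost = D·C = 4,600 × 63 = €289,800.00
Total = €3,439.25 + €1,284.00 + €289,800.00 = €294,523.25

€294,523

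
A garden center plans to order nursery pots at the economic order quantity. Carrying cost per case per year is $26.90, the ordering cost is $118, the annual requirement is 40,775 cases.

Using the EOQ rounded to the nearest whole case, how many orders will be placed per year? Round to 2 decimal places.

Q* = √(2·D·S / H) = √(2·40,775·118 / 26.9) = √357,728.6 ≈ 598.10 → Q = 598
N = D/Q = 40,775/598 ≈ 68.186 orders/yr

68.19 orders per year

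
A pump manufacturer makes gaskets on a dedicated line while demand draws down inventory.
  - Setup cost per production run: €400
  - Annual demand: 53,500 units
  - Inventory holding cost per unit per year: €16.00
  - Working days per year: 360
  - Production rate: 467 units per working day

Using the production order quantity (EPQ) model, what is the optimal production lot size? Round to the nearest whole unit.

d = 53,500/360 = 148.6111 units/day;  effective holding cost H(1 − d/p) = 16·(1 − 148.6111/467) = 10.90840
Q* = √(2DS / H_eff) = √(2·53,500·400 / 10.90840) ≈ 1,980.80

1,981 units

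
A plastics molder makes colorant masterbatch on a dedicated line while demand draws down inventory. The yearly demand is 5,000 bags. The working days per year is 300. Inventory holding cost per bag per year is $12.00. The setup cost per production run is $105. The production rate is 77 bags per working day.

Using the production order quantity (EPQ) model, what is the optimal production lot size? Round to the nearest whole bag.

Daily demand d = 5,000/300 = 16.667; p = 77; 1 − d/p = 0.78355
EPQ = √(2DS / (H(1 − d/p)))
    = √(2 × 5,000 × 105 / (12 × 0.78355)) ≈ 334.17

334 bags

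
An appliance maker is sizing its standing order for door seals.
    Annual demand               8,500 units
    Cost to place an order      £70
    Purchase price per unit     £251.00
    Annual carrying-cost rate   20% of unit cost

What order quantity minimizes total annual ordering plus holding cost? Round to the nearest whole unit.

H = i·C = 0.2 × £251 = £50.2000 per unit-year
EOQ = √(2DS/H) = √(2 × 8,500 × 70 / 50.2)
    = √(23,705.18) ≈ 153.96

154 units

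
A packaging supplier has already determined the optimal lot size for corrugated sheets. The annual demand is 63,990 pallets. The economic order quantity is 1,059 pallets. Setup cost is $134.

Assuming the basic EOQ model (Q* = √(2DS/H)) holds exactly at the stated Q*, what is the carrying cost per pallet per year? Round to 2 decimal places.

$15.29

From Q* = √(2DS/H) ⇒ Q*² = 2DS/H.
H = 2DS / Q² = 2 × 63,990 × 134 / 1,059² = 15.2917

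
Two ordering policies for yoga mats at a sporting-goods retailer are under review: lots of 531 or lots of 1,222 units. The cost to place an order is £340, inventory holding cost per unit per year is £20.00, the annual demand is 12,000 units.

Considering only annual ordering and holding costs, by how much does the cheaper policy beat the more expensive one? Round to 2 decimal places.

£2,565.17

Annual cost at Q: ordering D·S/Q plus holding Q·H/2.
TC(531) = (12,000/531)×340 + (531/2)×20 = £12,993.62
TC(1,222) = (12,000/1,222)×340 + (1,222/2)×20 = £15,558.79
|ΔTC| = |£12,993.62 − £15,558.79| = £2,565.17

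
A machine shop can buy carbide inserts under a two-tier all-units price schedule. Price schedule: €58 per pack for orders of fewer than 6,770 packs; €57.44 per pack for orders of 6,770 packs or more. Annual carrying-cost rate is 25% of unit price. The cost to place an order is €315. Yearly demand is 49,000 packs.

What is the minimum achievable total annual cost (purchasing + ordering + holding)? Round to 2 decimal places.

€2,863,156.91

H₁ = 25%×€58 = €14.5000;  H₂ = 25%×€57.44 = €14.3600
EOQ₁ = √(2×49,000×315/14.5000) = 1,459.10  (< 6,770, feasible at tier 1)
EOQ₂ = √(2×49,000×315/14.3600) = 1,466.19  (< 6,770 → use Q = 6,770 at tier-2 price)
TC(tier 1 (EOQ₁), Q≈1,459.1) = €2,863,156.91
TC(tier 2, Q≈6,770.0) = €2,865,448.51
Minimum at tier 1 (EOQ₁): €2,863,156.91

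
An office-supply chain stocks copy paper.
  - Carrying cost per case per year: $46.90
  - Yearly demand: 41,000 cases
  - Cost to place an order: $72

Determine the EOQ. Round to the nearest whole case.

355 cases

EOQ = √(2DS/H) = √(2 × 41,000 × 72 / 46.9)
    = √(125,884.86) ≈ 354.80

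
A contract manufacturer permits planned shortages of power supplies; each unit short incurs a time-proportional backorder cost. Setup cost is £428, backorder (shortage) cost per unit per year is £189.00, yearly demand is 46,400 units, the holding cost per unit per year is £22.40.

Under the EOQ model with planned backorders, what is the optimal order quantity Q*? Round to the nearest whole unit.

Q* = √(2DS/H) · √((H + b)/b)
   = √(2 × 46,400 × 428 / 22.4) · √((22.4 + 189) / 189)
   = 1,331.594 × 1.0576 ≈ 1,408.29

1,408 units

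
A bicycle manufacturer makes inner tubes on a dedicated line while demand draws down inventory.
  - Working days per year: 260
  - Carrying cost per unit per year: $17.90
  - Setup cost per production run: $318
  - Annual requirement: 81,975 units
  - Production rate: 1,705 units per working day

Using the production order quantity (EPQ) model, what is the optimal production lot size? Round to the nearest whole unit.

1,890 units

d = 81,975/260 = 315.2885 units/day;  effective holding cost H(1 − d/p) = 17.9·(1 − 315.2885/1705) = 14.58993
Q* = √(2DS / H_eff) = √(2·81,975·318 / 14.58993) ≈ 1,890.35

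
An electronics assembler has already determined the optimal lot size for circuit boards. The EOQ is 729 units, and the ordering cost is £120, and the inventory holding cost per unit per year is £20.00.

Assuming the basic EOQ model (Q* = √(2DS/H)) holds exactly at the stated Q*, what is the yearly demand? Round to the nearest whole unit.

From Q* = √(2DS/H) ⇒ Q*² = 2DS/H.
D = Q²H / (2S) = 729² × 20 / (2 × 120) = 44,286.75

44,287 units per year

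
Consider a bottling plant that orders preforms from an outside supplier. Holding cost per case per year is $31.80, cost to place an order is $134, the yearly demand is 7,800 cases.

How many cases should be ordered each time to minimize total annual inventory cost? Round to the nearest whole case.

256 cases

Q* = √(2·D·S / H) = √(2·7,800·134 / 31.8) = √65,735.8 ≈ 256.39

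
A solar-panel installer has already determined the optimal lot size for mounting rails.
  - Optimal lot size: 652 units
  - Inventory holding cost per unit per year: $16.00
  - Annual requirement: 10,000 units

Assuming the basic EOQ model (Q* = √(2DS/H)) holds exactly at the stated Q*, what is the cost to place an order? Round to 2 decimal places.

EOQ relation: Q² = 2DS/H, so rearrange for the unknown.
S = Q²H / (2D) = 652² × 16 / (2 × 10,000) = 340.0832

$340.08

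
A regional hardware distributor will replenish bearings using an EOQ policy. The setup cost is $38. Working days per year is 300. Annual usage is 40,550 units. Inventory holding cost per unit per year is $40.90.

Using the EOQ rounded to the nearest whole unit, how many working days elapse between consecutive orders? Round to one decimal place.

2.0 days

2DS/H = 2·40,550·38/40.9 = 75,349.63
EOQ = √75,349.63 ≈ 274.50 → Q = 274 units
Days between orders = 300 / (D/Q) = 300 / 147.993 ≈ 2.027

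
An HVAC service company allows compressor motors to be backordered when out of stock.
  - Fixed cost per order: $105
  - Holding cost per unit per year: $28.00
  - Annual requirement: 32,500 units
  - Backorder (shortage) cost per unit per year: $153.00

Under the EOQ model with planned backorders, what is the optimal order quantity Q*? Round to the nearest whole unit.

Basic EOQ = √(2·32,500·105/28) = 493.710
Backorder adjustment √((H+b)/b) = √((28+153)/153) = 1.0877
Q* = 493.710 × 1.0877 ≈ 536.99

537 units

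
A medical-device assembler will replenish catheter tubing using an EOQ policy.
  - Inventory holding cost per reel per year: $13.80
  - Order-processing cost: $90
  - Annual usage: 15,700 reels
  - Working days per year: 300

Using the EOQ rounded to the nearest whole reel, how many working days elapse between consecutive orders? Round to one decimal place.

EOQ = √(2DS/H) = √(2 × 15,700 × 90 / 13.8)
    = √(204,782.61) ≈ 452.53 → Q = 453 reels
Days between orders = 300 / (D/Q) = 300 / 34.658 ≈ 8.656

8.7 days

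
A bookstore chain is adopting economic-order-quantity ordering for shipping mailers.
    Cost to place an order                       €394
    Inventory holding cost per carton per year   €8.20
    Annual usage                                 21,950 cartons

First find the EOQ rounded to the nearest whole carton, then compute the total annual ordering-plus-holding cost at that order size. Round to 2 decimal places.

€11,909.33

Optimal lot size Q* = (2 × 21,950 × €394 / €8.2)^½ ≈ 1,452.36 → Q = 1,452 cartons
Ordering: D/Q × S = 21,950/1,452 × €394 = €5,956.13
Holding:  Q/2 × H = 1,452/2 × €8.2 = €5,953.20
Total = €5,956.13 + €5,953.20 = €11,909.33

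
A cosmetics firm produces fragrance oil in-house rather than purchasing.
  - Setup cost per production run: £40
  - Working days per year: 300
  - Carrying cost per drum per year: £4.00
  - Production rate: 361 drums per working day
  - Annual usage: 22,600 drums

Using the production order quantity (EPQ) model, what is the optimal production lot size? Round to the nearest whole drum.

Daily demand d = 22,600/300 = 75.333; p = 361; 1 − d/p = 0.79132
EPQ = √(2DS / (H(1 − d/p)))
    = √(2 × 22,600 × 40 / (4 × 0.79132)) ≈ 755.78

756 drums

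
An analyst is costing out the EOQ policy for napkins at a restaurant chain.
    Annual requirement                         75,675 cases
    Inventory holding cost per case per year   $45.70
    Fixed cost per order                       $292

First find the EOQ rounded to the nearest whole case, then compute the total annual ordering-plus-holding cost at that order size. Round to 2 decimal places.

$44,940.80

EOQ = √(2DS/H) = √(2 × 75,675 × 292 / 45.7)
    = √(967,050.33) ≈ 983.39 → Q = 983 cases
Ordering: D/Q × S = 75,675/983 × $292 = $22,479.25
Holding:  Q/2 × H = 983/2 × $45.7 = $22,461.55
Total = $22,479.25 + $22,461.55 = $44,940.80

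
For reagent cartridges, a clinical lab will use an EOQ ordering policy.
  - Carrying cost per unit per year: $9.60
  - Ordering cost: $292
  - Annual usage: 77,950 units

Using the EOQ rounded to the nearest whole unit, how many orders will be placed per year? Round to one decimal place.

EOQ = √(2DS/H) = √(2 × 77,950 × 292 / 9.6)
    = √(4,741,958.33) ≈ 2,177.60 → Q = 2,178
Orders per year = D/Q = 77,950 / 2,178 = 35.790

35.8 orders per year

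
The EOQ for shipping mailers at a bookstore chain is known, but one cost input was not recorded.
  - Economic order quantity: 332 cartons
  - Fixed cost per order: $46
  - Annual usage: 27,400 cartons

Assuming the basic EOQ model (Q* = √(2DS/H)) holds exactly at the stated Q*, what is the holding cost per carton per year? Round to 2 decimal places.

$22.87

Since Q* = (2DS/H)^½, squaring gives Q*²·H = 2DS.
H = 2DS / Q² = 2 × 27,400 × 46 / 332² = 22.8698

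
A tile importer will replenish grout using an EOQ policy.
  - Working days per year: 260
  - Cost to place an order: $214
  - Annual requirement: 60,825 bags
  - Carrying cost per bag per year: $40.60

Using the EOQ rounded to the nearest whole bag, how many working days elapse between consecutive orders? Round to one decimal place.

3.4 days

2DS/H = 2·60,825·214/40.6 = 641,209.36
EOQ = √641,209.36 ≈ 800.76 → Q = 801 bags
Days between orders = 260 / (D/Q) = 260 / 75.936 ≈ 3.424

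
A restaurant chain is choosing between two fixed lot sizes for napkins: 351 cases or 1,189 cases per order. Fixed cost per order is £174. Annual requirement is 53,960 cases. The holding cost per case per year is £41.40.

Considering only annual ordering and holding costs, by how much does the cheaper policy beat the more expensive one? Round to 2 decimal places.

£1,506.22

For each Q, cost = (D/Q)·S + (Q/2)·H.
TC(351) = (53,960/351)×174 + (351/2)×41.4 = £34,015.10
TC(1,189) = (53,960/1,189)×174 + (1,189/2)×41.4 = £32,508.89
Lots of 1,189 are cheaper by £1,506.22.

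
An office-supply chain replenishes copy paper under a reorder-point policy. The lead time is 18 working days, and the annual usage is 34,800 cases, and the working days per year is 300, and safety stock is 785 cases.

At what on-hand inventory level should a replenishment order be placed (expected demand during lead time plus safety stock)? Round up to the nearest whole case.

Daily demand d = 34,800 / 300 = 116.000 cases/day
Demand during lead time = 116.000 × 18 = 2,088.00
Reorder point = 2,088.00 + 785 = 2,873.00 → round up

2,873 cases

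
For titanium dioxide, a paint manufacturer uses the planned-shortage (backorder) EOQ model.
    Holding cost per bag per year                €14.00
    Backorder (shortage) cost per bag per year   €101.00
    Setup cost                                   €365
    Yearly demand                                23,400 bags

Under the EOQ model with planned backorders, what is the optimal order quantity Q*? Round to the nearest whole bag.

Basic EOQ = √(2·23,400·365/14) = 1,104.601
Backorder adjustment √((H+b)/b) = √((14+101)/101) = 1.0671
Q* = 1,104.601 × 1.0671 ≈ 1,178.67

1,179 bags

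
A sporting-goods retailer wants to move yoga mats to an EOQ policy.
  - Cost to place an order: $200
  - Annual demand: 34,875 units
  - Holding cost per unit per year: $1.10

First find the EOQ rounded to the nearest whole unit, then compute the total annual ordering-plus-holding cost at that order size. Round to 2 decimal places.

Q* = √(2·D·S / H) = √(2·34,875·200 / 1.1) = √12,681,818.2 ≈ 3,561.15 → Q = 3,561 units
Ordering: D/Q × S = 34,875/3,561 × $200 = $1,958.72
Holding:  Q/2 × H = 3,561/2 × $1.1 = $1,958.55
Total = $1,958.72 + $1,958.55 = $3,917.27

$3,917.27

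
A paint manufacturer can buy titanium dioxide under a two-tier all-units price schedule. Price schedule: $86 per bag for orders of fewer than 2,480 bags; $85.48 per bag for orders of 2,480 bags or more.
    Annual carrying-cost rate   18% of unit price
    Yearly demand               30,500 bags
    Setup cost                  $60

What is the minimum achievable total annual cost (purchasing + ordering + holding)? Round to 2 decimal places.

H₁ = 18%×$86 = $15.4800;  H₂ = 18%×$85.48 = $15.3864
EOQ₁ = √(2×30,500×60/15.4800) = 486.24  (< 2,480, feasible at tier 1)
EOQ₂ = √(2×30,500×60/15.3864) = 487.72  (< 2,480 → use Q = 2,480 at tier-2 price)
TC(tier 1 (EOQ₁), Q≈486.2) = $2,630,527.07
TC(tier 2, Q≈2,480.0) = $2,626,957.04
Minimum at tier 2: $2,626,957.04

$2,626,957.04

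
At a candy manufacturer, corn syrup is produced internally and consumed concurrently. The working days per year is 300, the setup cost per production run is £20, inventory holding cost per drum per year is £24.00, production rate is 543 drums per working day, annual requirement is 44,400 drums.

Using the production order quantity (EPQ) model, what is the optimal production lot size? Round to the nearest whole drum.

319 drums

d = 44,400/300 = 148.0000 drums/day;  effective holding cost H(1 − d/p) = 24·(1 − 148.0000/543) = 17.45856
Q* = √(2DS / H_eff) = √(2·44,400·20 / 17.45856) ≈ 318.95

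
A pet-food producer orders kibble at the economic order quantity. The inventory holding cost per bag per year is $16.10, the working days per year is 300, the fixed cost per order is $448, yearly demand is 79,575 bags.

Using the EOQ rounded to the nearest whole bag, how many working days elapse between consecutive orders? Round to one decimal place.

Optimal lot size Q* = (2 × 79,575 × $448 / $16.1)^½ ≈ 2,104.41 → Q = 2,104 bags
Days between orders = 300 / (D/Q) = 300 / 37.821 ≈ 7.932

7.9 days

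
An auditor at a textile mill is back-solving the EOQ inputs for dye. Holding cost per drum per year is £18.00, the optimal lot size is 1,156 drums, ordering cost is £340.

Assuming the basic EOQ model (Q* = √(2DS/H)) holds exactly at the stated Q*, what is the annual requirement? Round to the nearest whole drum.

35,374 drums per year

Since Q* = (2DS/H)^½, squaring gives Q*²·H = 2DS.
D = Q²H / (2S) = 1,156² × 18 / (2 × 340) = 35,373.60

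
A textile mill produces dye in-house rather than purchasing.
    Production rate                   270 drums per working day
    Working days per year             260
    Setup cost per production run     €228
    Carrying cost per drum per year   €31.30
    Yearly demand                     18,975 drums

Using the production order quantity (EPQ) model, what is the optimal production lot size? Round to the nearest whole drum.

Daily demand d = 18,975/260 = 72.981; p = 270; 1 − d/p = 0.72970
EPQ = √(2DS / (H(1 − d/p)))
    = √(2 × 18,975 × 228 / (31.3 × 0.72970)) ≈ 615.50

616 drums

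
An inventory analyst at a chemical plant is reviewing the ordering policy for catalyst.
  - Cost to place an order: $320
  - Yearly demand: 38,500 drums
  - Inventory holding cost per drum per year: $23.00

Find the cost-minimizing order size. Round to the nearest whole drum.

2DS/H = 2·38,500·320/23 = 1,071,304.35
EOQ = √1,071,304.35 ≈ 1,035.04

1,035 drums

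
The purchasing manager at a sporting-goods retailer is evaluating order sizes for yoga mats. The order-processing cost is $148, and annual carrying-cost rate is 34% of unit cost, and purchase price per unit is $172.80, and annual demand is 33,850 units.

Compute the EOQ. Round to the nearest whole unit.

413 units

H = i·C = 0.34 × $172.8 = $58.7520 per unit-year
EOQ = √(2DS/H) = √(2 × 33,850 × 148 / 58.752)
    = √(170,540.58) ≈ 412.97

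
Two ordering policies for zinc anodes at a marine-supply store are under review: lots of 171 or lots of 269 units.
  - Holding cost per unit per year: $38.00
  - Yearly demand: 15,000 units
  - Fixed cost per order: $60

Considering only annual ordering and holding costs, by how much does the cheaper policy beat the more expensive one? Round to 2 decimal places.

For each Q, cost = (D/Q)·S + (Q/2)·H.
TC(171) = (15,000/171)×60 + (171/2)×38 = $8,512.16
TC(269) = (15,000/269)×60 + (269/2)×38 = $8,456.72
Cheaper: Q = 269.  Difference = $55.43

$55.43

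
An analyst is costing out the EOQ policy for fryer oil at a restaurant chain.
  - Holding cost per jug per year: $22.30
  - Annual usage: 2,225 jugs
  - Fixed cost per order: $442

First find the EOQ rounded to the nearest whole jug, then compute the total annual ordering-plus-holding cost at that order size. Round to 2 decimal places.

Optimal lot size Q* = (2 × 2,225 × $442 / $22.3)^½ ≈ 296.99 → Q = 297 jugs
Orders/yr = 2,225/297 = 7.492; ordering cost = 7.492 × $442 = $3,311.28
Average inventory = 297/2 = 148.5; holding cost = 148.5 × $22.3 = $3,311.55
Total = $3,311.28 + $3,311.55 = $6,622.83

$6,622.83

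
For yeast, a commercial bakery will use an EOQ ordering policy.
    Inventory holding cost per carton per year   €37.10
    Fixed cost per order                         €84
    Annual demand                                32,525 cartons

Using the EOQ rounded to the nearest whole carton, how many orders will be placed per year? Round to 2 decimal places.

Optimal lot size Q* = (2 × 32,525 × €84 / €37.1)^½ ≈ 383.77 → Q = 384
Orders per year = D/Q = 32,525 / 384 = 84.701

84.70 orders per year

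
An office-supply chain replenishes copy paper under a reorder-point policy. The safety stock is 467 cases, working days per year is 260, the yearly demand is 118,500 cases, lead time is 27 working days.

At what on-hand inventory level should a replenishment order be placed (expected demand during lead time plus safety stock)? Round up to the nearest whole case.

Daily demand d = 118,500 / 260 = 455.769 cases/day
Demand during lead time = 455.769 × 27 = 12,305.77
Reorder point = 12,305.77 + 467 = 12,772.77 → round up

12,773 cases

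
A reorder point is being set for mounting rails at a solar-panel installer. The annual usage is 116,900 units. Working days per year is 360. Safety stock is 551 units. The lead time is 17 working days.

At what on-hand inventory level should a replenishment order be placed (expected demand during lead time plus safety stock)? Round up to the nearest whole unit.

Daily demand d = 116,900 / 360 = 324.722 units/day
Demand during lead time = 324.722 × 17 = 5,520.28
Reorder point = 5,520.28 + 551 = 6,071.28 → round up

6,072 units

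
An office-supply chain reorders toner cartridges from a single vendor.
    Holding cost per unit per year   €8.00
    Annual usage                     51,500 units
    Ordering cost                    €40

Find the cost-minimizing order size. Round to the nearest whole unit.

718 units

2DS/H = 2·51,500·40/8 = 515,000.00
EOQ = √515,000.00 ≈ 717.64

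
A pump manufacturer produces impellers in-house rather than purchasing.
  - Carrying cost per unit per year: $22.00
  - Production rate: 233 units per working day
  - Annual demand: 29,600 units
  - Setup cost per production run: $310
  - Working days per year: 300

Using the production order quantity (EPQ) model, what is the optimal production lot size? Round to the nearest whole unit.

1,203 units

d = 29,600/300 = 98.6667 units/day;  effective holding cost H(1 − d/p) = 22·(1 − 98.6667/233) = 12.68383
Q* = √(2DS / H_eff) = √(2·29,600·310 / 12.68383) ≈ 1,202.86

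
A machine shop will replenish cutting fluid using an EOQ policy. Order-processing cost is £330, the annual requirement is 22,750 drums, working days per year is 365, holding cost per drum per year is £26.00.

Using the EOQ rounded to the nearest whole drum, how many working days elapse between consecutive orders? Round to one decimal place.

EOQ = √(2DS/H) = √(2 × 22,750 × 330 / 26)
    = √(577,500.00) ≈ 759.93 → Q = 760 drums
Cycle time = (working days × Q)/D = (365 × 760) / 22,750 = 12.193 days

12.2 days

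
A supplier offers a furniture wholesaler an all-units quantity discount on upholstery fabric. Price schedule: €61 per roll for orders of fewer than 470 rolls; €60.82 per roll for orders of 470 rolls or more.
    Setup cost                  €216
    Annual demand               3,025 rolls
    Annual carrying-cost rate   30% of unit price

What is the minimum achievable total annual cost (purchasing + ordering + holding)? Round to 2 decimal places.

H₁ = 30%×€61 = €18.3000;  H₂ = 30%×€60.82 = €18.2460
EOQ₁ = √(2×3,025×216/18.3000) = 267.23  (< 470, feasible at tier 1)
EOQ₂ = √(2×3,025×216/18.2460) = 267.62  (< 470 → use Q = 470 at tier-2 price)
TC(tier 1 (EOQ₁), Q≈267.2) = €189,415.24
TC(tier 2, Q≈470.0) = €189,658.52
Minimum at tier 1 (EOQ₁): €189,415.24

€189,415.24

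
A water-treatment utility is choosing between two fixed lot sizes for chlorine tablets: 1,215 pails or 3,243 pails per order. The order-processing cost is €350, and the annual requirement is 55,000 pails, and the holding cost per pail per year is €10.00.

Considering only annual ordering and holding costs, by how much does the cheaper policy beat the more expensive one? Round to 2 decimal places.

For each Q, cost = (D/Q)·S + (Q/2)·H.
TC(1,215) = (55,000/1,215)×350 + (1,215/2)×10 = €21,918.62
TC(3,243) = (55,000/3,243)×350 + (3,243/2)×10 = €22,150.86
Lots of 1,215 are cheaper by €232.24.

€232.24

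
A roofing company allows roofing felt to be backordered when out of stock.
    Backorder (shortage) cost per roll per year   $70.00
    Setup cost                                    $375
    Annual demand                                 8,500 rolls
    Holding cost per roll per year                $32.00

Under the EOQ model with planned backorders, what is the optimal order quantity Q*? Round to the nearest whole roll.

539 rolls

Q* = √(2DS/H) · √((H + b)/b)
   = √(2 × 8,500 × 375 / 32) · √((32 + 70) / 70)
   = 446.339 × 1.2071 ≈ 538.79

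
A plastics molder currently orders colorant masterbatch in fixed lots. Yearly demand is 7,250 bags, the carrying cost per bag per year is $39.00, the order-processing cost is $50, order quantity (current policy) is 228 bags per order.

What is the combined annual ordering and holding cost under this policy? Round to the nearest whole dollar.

$6,036

Annual ordering cost = (D/Q)·S = (7,250/228) × 50 = $1,589.91
Annual holding cost  = (Q/2)·H = (228/2) × 39 = $4,446.00
Total = $1,589.91 + $4,446.00 = $6,035.91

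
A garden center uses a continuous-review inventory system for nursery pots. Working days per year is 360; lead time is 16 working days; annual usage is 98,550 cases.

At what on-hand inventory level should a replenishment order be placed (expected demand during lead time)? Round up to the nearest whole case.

4,380 cases

Daily demand d = 98,550 / 360 = 273.750 cases/day
Demand during lead time = 273.750 × 16 = 4,380.00
Reorder point = 4,380.00 → round up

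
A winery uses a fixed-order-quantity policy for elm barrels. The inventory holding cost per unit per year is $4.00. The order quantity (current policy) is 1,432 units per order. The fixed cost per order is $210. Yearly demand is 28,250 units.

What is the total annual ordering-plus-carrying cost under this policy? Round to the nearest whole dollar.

$7,007

Annual ordering cost = (D/Q)·S = (28,250/1,432) × 210 = $4,142.81
Annual holding cost  = (Q/2)·H = (1,432/2) × 4 = $2,864.00
Total = $4,142.81 + $2,864.00 = $7,006.81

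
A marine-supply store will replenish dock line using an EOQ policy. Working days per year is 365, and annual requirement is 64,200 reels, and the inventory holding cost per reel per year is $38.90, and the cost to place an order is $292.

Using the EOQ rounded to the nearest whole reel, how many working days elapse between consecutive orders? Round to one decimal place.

5.6 days

EOQ = √(2DS/H) = √(2 × 64,200 × 292 / 38.9)
    = √(963,825.19) ≈ 981.75 → Q = 982 reels
Cycle time = (working days × Q)/D = (365 × 982) / 64,200 = 5.583 days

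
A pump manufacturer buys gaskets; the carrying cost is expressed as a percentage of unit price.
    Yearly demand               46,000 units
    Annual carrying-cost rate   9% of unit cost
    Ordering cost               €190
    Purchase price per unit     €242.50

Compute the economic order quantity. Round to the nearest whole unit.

H = i·C = 0.09 × €242.5 = €21.8250 per unit-year
Optimal lot size Q* = (2 × 46,000 × €190 / €21.825)^½ ≈ 894.94

895 units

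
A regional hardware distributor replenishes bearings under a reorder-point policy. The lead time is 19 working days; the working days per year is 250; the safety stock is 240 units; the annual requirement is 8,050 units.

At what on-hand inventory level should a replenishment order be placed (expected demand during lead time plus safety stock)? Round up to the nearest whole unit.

Daily demand d = 8,050 / 250 = 32.200 units/day
Demand during lead time = 32.200 × 19 = 611.80
Reorder point = 611.80 + 240 = 851.80 → round up

852 units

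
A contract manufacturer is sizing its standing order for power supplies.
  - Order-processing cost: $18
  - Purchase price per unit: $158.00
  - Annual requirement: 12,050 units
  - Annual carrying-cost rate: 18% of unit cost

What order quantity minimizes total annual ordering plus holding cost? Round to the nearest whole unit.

Carrying cost H = $158 × 18% = $28.4400/unit/yr
Q* = √(2·D·S / H) = √(2·12,050·18 / 28.44) = √15,253.2 ≈ 123.50

124 units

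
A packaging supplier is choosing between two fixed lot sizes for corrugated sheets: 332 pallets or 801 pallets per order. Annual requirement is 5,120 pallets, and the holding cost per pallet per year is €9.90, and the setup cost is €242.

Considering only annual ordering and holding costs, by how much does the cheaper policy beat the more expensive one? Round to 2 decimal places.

€136.37

TC(Q) = (D/Q)S + (Q/2)H
TC(332) = (5,120/332)×242 + (332/2)×9.9 = €5,375.45
TC(801) = (5,120/801)×242 + (801/2)×9.9 = €5,511.82
Lots of 332 are cheaper by €136.37.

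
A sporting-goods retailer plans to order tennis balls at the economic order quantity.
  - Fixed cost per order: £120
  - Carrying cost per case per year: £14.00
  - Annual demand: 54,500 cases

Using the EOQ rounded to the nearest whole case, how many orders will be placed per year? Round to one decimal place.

2DS/H = 2·54,500·120/14 = 934,285.71
EOQ = √934,285.71 ≈ 966.58 → Q = 967
Orders per year = D/Q = 54,500 / 967 = 56.360

56.4 orders per year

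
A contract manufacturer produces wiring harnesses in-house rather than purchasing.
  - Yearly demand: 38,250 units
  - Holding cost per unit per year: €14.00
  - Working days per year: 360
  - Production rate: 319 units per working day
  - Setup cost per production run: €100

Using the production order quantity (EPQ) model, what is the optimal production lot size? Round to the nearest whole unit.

905 units

d = 38,250/360 = 106.2500 units/day;  effective holding cost H(1 − d/p) = 14·(1 − 106.2500/319) = 9.33699
Q* = √(2DS / H_eff) = √(2·38,250·100 / 9.33699) ≈ 905.16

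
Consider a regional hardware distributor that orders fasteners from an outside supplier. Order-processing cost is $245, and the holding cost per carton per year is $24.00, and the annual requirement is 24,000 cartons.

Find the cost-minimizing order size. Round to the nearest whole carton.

700 cartons

EOQ = √(2DS/H) = √(2 × 24,000 × 245 / 24)
    = √(490,000.00) ≈ 700.00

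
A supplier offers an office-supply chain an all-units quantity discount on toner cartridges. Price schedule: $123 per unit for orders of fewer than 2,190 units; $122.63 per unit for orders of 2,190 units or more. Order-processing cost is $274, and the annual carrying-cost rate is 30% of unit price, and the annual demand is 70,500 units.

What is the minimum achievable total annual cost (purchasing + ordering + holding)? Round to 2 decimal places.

H₁ = 30%×$123 = $36.9000;  H₂ = 30%×$122.63 = $36.7890
EOQ₁ = √(2×70,500×274/36.9000) = 1,023.23  (< 2,190, feasible at tier 1)
EOQ₂ = √(2×70,500×274/36.7890) = 1,024.77  (< 2,190 → use Q = 2,190 at tier-2 price)
TC(tier 1 (EOQ₁), Q≈1,023.2) = $8,709,257.05
TC(tier 2, Q≈2,190.0) = $8,694,519.50
Minimum at tier 2: $8,694,519.50

$8,694,519.50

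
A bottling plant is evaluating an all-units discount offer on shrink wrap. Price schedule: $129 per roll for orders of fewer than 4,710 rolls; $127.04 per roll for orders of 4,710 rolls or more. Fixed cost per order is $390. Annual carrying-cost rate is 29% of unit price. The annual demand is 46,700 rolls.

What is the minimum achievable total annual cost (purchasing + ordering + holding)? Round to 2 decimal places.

H₁ = 29%×$129 = $37.4100;  H₂ = 29%×$127.04 = $36.8416
EOQ₁ = √(2×46,700×390/37.4100) = 986.76  (< 4,710, feasible at tier 1)
EOQ₂ = √(2×46,700×390/36.8416) = 994.34  (< 4,710 → use Q = 4,710 at tier-2 price)
TC(tier 1 (EOQ₁), Q≈986.8) = $6,061,214.72
TC(tier 2, Q≈4,710.0) = $6,023,396.85
Minimum at tier 2: $6,023,396.85

$6,023,396.85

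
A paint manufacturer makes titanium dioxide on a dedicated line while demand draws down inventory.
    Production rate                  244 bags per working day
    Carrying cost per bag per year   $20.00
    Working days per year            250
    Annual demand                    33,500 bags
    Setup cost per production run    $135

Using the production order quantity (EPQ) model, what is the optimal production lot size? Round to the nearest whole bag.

Daily demand d = 33,500/250 = 134.000; p = 244; 1 − d/p = 0.45082
EPQ = √(2DS / (H(1 − d/p)))
    = √(2 × 33,500 × 135 / (20 × 0.45082)) ≈ 1,001.59

1,002 bags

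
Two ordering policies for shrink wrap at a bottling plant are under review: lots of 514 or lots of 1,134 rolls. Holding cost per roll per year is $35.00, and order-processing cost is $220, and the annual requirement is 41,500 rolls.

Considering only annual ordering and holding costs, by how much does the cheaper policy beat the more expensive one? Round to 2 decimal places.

$1,138.50

TC(Q) = (D/Q)S + (Q/2)H
TC(514) = (41,500/514)×220 + (514/2)×35 = $26,757.65
TC(1,134) = (41,500/1,134)×220 + (1,134/2)×35 = $27,896.15
|ΔTC| = |$26,757.65 − $27,896.15| = $1,138.50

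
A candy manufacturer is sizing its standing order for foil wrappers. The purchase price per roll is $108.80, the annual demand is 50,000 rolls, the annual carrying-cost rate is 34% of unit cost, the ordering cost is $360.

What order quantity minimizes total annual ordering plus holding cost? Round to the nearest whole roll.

987 rolls

Holding cost per roll per year: H = 34% × $108.8 = $36.9920
Optimal lot size Q* = (2 × 50,000 × $360 / $36.992)^½ ≈ 986.50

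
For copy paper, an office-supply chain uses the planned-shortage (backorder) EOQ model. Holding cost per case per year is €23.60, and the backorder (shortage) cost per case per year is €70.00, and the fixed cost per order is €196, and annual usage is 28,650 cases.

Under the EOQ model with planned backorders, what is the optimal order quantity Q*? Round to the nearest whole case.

798 cases

Basic EOQ = √(2·28,650·196/23.6) = 689.842
Backorder adjustment √((H+b)/b) = √((23.6+70)/70) = 1.1563
Q* = 689.842 × 1.1563 ≈ 797.70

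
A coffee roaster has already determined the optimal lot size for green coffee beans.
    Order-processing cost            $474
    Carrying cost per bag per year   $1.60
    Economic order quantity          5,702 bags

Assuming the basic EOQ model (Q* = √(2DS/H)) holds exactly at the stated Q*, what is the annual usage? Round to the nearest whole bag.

From Q* = √(2DS/H) ⇒ Q*² = 2DS/H.
D = Q²H / (2S) = 5,702² × 1.6 / (2 × 474) = 54,873.93

54,874 bags per year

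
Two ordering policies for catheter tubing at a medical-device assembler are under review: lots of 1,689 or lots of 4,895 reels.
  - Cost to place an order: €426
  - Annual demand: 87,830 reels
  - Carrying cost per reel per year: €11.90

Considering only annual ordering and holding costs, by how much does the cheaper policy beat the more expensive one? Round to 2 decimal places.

For each Q, cost = (D/Q)·S + (Q/2)·H.
TC(1,689) = (87,830/1,689)×426 + (1,689/2)×11.9 = €32,202.05
TC(4,895) = (87,830/4,895)×426 + (4,895/2)×11.9 = €36,768.88
Lots of 1,689 are cheaper by €4,566.83.

€4,566.83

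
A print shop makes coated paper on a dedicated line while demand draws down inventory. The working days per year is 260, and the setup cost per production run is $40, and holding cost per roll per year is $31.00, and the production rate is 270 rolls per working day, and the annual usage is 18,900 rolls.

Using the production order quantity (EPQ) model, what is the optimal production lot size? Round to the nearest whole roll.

258 rolls

Daily demand d = 18,900/260 = 72.692; p = 270; 1 − d/p = 0.73077
EPQ = √(2DS / (H(1 − d/p)))
    = √(2 × 18,900 × 40 / (31 × 0.73077)) ≈ 258.35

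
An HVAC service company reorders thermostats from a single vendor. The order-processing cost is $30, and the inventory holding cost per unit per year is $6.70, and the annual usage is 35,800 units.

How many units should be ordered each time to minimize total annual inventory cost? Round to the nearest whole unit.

566 units

Q* = √(2·D·S / H) = √(2·35,800·30 / 6.7) = √320,597.0 ≈ 566.21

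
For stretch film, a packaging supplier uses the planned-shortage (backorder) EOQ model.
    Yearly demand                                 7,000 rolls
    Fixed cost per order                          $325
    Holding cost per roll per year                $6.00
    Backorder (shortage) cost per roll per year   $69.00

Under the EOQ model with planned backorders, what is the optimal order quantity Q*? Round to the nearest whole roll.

908 rolls

Basic EOQ = √(2·7,000·325/6) = 870.823
Backorder adjustment √((H+b)/b) = √((6+69)/69) = 1.0426
Q* = 870.823 × 1.0426 ≈ 907.90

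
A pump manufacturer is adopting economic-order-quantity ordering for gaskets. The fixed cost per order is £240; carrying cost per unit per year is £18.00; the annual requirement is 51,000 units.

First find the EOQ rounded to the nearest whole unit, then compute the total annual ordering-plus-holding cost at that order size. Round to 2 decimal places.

£20,991.43

Optimal lot size Q* = (2 × 51,000 × £240 / £18)^½ ≈ 1,166.19 → Q = 1,166 units
Ordering: D/Q × S = 51,000/1,166 × £240 = £10,497.43
Holding:  Q/2 × H = 1,166/2 × £18 = £10,494.00
Total = £10,497.43 + £10,494.00 = £20,991.43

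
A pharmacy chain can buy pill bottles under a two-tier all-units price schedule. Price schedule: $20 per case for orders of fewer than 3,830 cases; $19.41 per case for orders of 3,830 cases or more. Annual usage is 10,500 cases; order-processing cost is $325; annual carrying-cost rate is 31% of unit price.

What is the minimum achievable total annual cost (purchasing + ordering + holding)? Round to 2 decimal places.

$216,218.74

H₁ = 31%×$20 = $6.2000;  H₂ = 31%×$19.41 = $6.0171
EOQ₁ = √(2×10,500×325/6.2000) = 1,049.19  (< 3,830, feasible at tier 1)
EOQ₂ = √(2×10,500×325/6.0171) = 1,065.02  (< 3,830 → use Q = 3,830 at tier-2 price)
TC(tier 1 (EOQ₁), Q≈1,049.2) = $216,505.00
TC(tier 2, Q≈3,830.0) = $216,218.74
Minimum at tier 2: $216,218.74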